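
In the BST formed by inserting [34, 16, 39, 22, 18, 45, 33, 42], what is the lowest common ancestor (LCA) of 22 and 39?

Tree insertion order: [34, 16, 39, 22, 18, 45, 33, 42]
Tree (level-order array): [34, 16, 39, None, 22, None, 45, 18, 33, 42]
In a BST, the LCA of p=22, q=39 is the first node v on the
root-to-leaf path with p <= v <= q (go left if both < v, right if both > v).
Walk from root:
  at 34: 22 <= 34 <= 39, this is the LCA
LCA = 34


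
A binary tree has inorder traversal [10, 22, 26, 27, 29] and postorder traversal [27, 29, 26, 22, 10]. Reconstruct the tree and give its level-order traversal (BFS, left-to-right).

Inorder:   [10, 22, 26, 27, 29]
Postorder: [27, 29, 26, 22, 10]
Algorithm: postorder visits root last, so walk postorder right-to-left;
each value is the root of the current inorder slice — split it at that
value, recurse on the right subtree first, then the left.
Recursive splits:
  root=10; inorder splits into left=[], right=[22, 26, 27, 29]
  root=22; inorder splits into left=[], right=[26, 27, 29]
  root=26; inorder splits into left=[], right=[27, 29]
  root=29; inorder splits into left=[27], right=[]
  root=27; inorder splits into left=[], right=[]
Reconstructed level-order: [10, 22, 26, 29, 27]


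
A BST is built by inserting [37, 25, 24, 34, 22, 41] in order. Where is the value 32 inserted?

Starting tree (level order): [37, 25, 41, 24, 34, None, None, 22]
Insertion path: 37 -> 25 -> 34
Result: insert 32 as left child of 34
Final tree (level order): [37, 25, 41, 24, 34, None, None, 22, None, 32]


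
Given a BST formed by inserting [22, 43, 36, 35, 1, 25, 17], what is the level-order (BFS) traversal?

Tree insertion order: [22, 43, 36, 35, 1, 25, 17]
Tree (level-order array): [22, 1, 43, None, 17, 36, None, None, None, 35, None, 25]
BFS from the root, enqueuing left then right child of each popped node:
  queue [22] -> pop 22, enqueue [1, 43], visited so far: [22]
  queue [1, 43] -> pop 1, enqueue [17], visited so far: [22, 1]
  queue [43, 17] -> pop 43, enqueue [36], visited so far: [22, 1, 43]
  queue [17, 36] -> pop 17, enqueue [none], visited so far: [22, 1, 43, 17]
  queue [36] -> pop 36, enqueue [35], visited so far: [22, 1, 43, 17, 36]
  queue [35] -> pop 35, enqueue [25], visited so far: [22, 1, 43, 17, 36, 35]
  queue [25] -> pop 25, enqueue [none], visited so far: [22, 1, 43, 17, 36, 35, 25]
Result: [22, 1, 43, 17, 36, 35, 25]


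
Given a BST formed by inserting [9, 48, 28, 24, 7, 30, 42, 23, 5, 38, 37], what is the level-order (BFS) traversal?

Tree insertion order: [9, 48, 28, 24, 7, 30, 42, 23, 5, 38, 37]
Tree (level-order array): [9, 7, 48, 5, None, 28, None, None, None, 24, 30, 23, None, None, 42, None, None, 38, None, 37]
BFS from the root, enqueuing left then right child of each popped node:
  queue [9] -> pop 9, enqueue [7, 48], visited so far: [9]
  queue [7, 48] -> pop 7, enqueue [5], visited so far: [9, 7]
  queue [48, 5] -> pop 48, enqueue [28], visited so far: [9, 7, 48]
  queue [5, 28] -> pop 5, enqueue [none], visited so far: [9, 7, 48, 5]
  queue [28] -> pop 28, enqueue [24, 30], visited so far: [9, 7, 48, 5, 28]
  queue [24, 30] -> pop 24, enqueue [23], visited so far: [9, 7, 48, 5, 28, 24]
  queue [30, 23] -> pop 30, enqueue [42], visited so far: [9, 7, 48, 5, 28, 24, 30]
  queue [23, 42] -> pop 23, enqueue [none], visited so far: [9, 7, 48, 5, 28, 24, 30, 23]
  queue [42] -> pop 42, enqueue [38], visited so far: [9, 7, 48, 5, 28, 24, 30, 23, 42]
  queue [38] -> pop 38, enqueue [37], visited so far: [9, 7, 48, 5, 28, 24, 30, 23, 42, 38]
  queue [37] -> pop 37, enqueue [none], visited so far: [9, 7, 48, 5, 28, 24, 30, 23, 42, 38, 37]
Result: [9, 7, 48, 5, 28, 24, 30, 23, 42, 38, 37]


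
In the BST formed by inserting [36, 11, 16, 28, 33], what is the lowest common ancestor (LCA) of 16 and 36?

Tree insertion order: [36, 11, 16, 28, 33]
Tree (level-order array): [36, 11, None, None, 16, None, 28, None, 33]
In a BST, the LCA of p=16, q=36 is the first node v on the
root-to-leaf path with p <= v <= q (go left if both < v, right if both > v).
Walk from root:
  at 36: 16 <= 36 <= 36, this is the LCA
LCA = 36


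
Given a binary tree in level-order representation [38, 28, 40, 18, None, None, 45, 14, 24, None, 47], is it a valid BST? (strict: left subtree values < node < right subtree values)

Level-order array: [38, 28, 40, 18, None, None, 45, 14, 24, None, 47]
Validate using subtree bounds (lo, hi): at each node, require lo < value < hi,
then recurse left with hi=value and right with lo=value.
Preorder trace (stopping at first violation):
  at node 38 with bounds (-inf, +inf): OK
  at node 28 with bounds (-inf, 38): OK
  at node 18 with bounds (-inf, 28): OK
  at node 14 with bounds (-inf, 18): OK
  at node 24 with bounds (18, 28): OK
  at node 40 with bounds (38, +inf): OK
  at node 45 with bounds (40, +inf): OK
  at node 47 with bounds (45, +inf): OK
No violation found at any node.
Result: Valid BST


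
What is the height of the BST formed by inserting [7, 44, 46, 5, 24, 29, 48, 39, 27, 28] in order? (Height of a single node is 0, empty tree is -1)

Insertion order: [7, 44, 46, 5, 24, 29, 48, 39, 27, 28]
Tree (level-order array): [7, 5, 44, None, None, 24, 46, None, 29, None, 48, 27, 39, None, None, None, 28]
Compute height bottom-up (empty subtree = -1):
  height(5) = 1 + max(-1, -1) = 0
  height(28) = 1 + max(-1, -1) = 0
  height(27) = 1 + max(-1, 0) = 1
  height(39) = 1 + max(-1, -1) = 0
  height(29) = 1 + max(1, 0) = 2
  height(24) = 1 + max(-1, 2) = 3
  height(48) = 1 + max(-1, -1) = 0
  height(46) = 1 + max(-1, 0) = 1
  height(44) = 1 + max(3, 1) = 4
  height(7) = 1 + max(0, 4) = 5
Height = 5


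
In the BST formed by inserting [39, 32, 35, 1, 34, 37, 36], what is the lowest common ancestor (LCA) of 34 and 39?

Tree insertion order: [39, 32, 35, 1, 34, 37, 36]
Tree (level-order array): [39, 32, None, 1, 35, None, None, 34, 37, None, None, 36]
In a BST, the LCA of p=34, q=39 is the first node v on the
root-to-leaf path with p <= v <= q (go left if both < v, right if both > v).
Walk from root:
  at 39: 34 <= 39 <= 39, this is the LCA
LCA = 39


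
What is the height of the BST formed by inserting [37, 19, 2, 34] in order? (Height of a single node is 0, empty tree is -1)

Insertion order: [37, 19, 2, 34]
Tree (level-order array): [37, 19, None, 2, 34]
Compute height bottom-up (empty subtree = -1):
  height(2) = 1 + max(-1, -1) = 0
  height(34) = 1 + max(-1, -1) = 0
  height(19) = 1 + max(0, 0) = 1
  height(37) = 1 + max(1, -1) = 2
Height = 2


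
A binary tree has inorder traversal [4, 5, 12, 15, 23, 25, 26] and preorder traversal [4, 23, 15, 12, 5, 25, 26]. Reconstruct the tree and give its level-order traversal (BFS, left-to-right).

Inorder:  [4, 5, 12, 15, 23, 25, 26]
Preorder: [4, 23, 15, 12, 5, 25, 26]
Algorithm: preorder visits root first, so consume preorder in order;
for each root, split the current inorder slice at that value into
left-subtree inorder and right-subtree inorder, then recurse.
Recursive splits:
  root=4; inorder splits into left=[], right=[5, 12, 15, 23, 25, 26]
  root=23; inorder splits into left=[5, 12, 15], right=[25, 26]
  root=15; inorder splits into left=[5, 12], right=[]
  root=12; inorder splits into left=[5], right=[]
  root=5; inorder splits into left=[], right=[]
  root=25; inorder splits into left=[], right=[26]
  root=26; inorder splits into left=[], right=[]
Reconstructed level-order: [4, 23, 15, 25, 12, 26, 5]


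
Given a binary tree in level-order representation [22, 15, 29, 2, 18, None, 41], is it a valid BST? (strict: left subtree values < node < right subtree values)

Level-order array: [22, 15, 29, 2, 18, None, 41]
Validate using subtree bounds (lo, hi): at each node, require lo < value < hi,
then recurse left with hi=value and right with lo=value.
Preorder trace (stopping at first violation):
  at node 22 with bounds (-inf, +inf): OK
  at node 15 with bounds (-inf, 22): OK
  at node 2 with bounds (-inf, 15): OK
  at node 18 with bounds (15, 22): OK
  at node 29 with bounds (22, +inf): OK
  at node 41 with bounds (29, +inf): OK
No violation found at any node.
Result: Valid BST


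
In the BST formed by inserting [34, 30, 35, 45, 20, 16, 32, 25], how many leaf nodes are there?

Tree built from: [34, 30, 35, 45, 20, 16, 32, 25]
Tree (level-order array): [34, 30, 35, 20, 32, None, 45, 16, 25]
Rule: A leaf has 0 children.
Per-node child counts:
  node 34: 2 child(ren)
  node 30: 2 child(ren)
  node 20: 2 child(ren)
  node 16: 0 child(ren)
  node 25: 0 child(ren)
  node 32: 0 child(ren)
  node 35: 1 child(ren)
  node 45: 0 child(ren)
Matching nodes: [16, 25, 32, 45]
Count of leaf nodes: 4


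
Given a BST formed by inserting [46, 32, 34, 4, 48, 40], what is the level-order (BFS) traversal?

Tree insertion order: [46, 32, 34, 4, 48, 40]
Tree (level-order array): [46, 32, 48, 4, 34, None, None, None, None, None, 40]
BFS from the root, enqueuing left then right child of each popped node:
  queue [46] -> pop 46, enqueue [32, 48], visited so far: [46]
  queue [32, 48] -> pop 32, enqueue [4, 34], visited so far: [46, 32]
  queue [48, 4, 34] -> pop 48, enqueue [none], visited so far: [46, 32, 48]
  queue [4, 34] -> pop 4, enqueue [none], visited so far: [46, 32, 48, 4]
  queue [34] -> pop 34, enqueue [40], visited so far: [46, 32, 48, 4, 34]
  queue [40] -> pop 40, enqueue [none], visited so far: [46, 32, 48, 4, 34, 40]
Result: [46, 32, 48, 4, 34, 40]


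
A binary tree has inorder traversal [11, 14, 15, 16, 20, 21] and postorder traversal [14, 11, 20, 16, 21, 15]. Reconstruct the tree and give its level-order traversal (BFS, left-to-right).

Inorder:   [11, 14, 15, 16, 20, 21]
Postorder: [14, 11, 20, 16, 21, 15]
Algorithm: postorder visits root last, so walk postorder right-to-left;
each value is the root of the current inorder slice — split it at that
value, recurse on the right subtree first, then the left.
Recursive splits:
  root=15; inorder splits into left=[11, 14], right=[16, 20, 21]
  root=21; inorder splits into left=[16, 20], right=[]
  root=16; inorder splits into left=[], right=[20]
  root=20; inorder splits into left=[], right=[]
  root=11; inorder splits into left=[], right=[14]
  root=14; inorder splits into left=[], right=[]
Reconstructed level-order: [15, 11, 21, 14, 16, 20]


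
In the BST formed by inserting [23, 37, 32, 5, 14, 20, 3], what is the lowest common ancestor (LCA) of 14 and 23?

Tree insertion order: [23, 37, 32, 5, 14, 20, 3]
Tree (level-order array): [23, 5, 37, 3, 14, 32, None, None, None, None, 20]
In a BST, the LCA of p=14, q=23 is the first node v on the
root-to-leaf path with p <= v <= q (go left if both < v, right if both > v).
Walk from root:
  at 23: 14 <= 23 <= 23, this is the LCA
LCA = 23


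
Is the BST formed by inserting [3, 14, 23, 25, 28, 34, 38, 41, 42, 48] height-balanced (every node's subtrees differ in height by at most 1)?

Tree (level-order array): [3, None, 14, None, 23, None, 25, None, 28, None, 34, None, 38, None, 41, None, 42, None, 48]
Definition: a tree is height-balanced if, at every node, |h(left) - h(right)| <= 1 (empty subtree has height -1).
Bottom-up per-node check:
  node 48: h_left=-1, h_right=-1, diff=0 [OK], height=0
  node 42: h_left=-1, h_right=0, diff=1 [OK], height=1
  node 41: h_left=-1, h_right=1, diff=2 [FAIL (|-1-1|=2 > 1)], height=2
  node 38: h_left=-1, h_right=2, diff=3 [FAIL (|-1-2|=3 > 1)], height=3
  node 34: h_left=-1, h_right=3, diff=4 [FAIL (|-1-3|=4 > 1)], height=4
  node 28: h_left=-1, h_right=4, diff=5 [FAIL (|-1-4|=5 > 1)], height=5
  node 25: h_left=-1, h_right=5, diff=6 [FAIL (|-1-5|=6 > 1)], height=6
  node 23: h_left=-1, h_right=6, diff=7 [FAIL (|-1-6|=7 > 1)], height=7
  node 14: h_left=-1, h_right=7, diff=8 [FAIL (|-1-7|=8 > 1)], height=8
  node 3: h_left=-1, h_right=8, diff=9 [FAIL (|-1-8|=9 > 1)], height=9
Node 41 violates the condition: |-1 - 1| = 2 > 1.
Result: Not balanced


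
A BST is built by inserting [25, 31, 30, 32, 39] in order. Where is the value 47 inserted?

Starting tree (level order): [25, None, 31, 30, 32, None, None, None, 39]
Insertion path: 25 -> 31 -> 32 -> 39
Result: insert 47 as right child of 39
Final tree (level order): [25, None, 31, 30, 32, None, None, None, 39, None, 47]


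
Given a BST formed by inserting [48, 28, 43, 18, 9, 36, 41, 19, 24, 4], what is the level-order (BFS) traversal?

Tree insertion order: [48, 28, 43, 18, 9, 36, 41, 19, 24, 4]
Tree (level-order array): [48, 28, None, 18, 43, 9, 19, 36, None, 4, None, None, 24, None, 41]
BFS from the root, enqueuing left then right child of each popped node:
  queue [48] -> pop 48, enqueue [28], visited so far: [48]
  queue [28] -> pop 28, enqueue [18, 43], visited so far: [48, 28]
  queue [18, 43] -> pop 18, enqueue [9, 19], visited so far: [48, 28, 18]
  queue [43, 9, 19] -> pop 43, enqueue [36], visited so far: [48, 28, 18, 43]
  queue [9, 19, 36] -> pop 9, enqueue [4], visited so far: [48, 28, 18, 43, 9]
  queue [19, 36, 4] -> pop 19, enqueue [24], visited so far: [48, 28, 18, 43, 9, 19]
  queue [36, 4, 24] -> pop 36, enqueue [41], visited so far: [48, 28, 18, 43, 9, 19, 36]
  queue [4, 24, 41] -> pop 4, enqueue [none], visited so far: [48, 28, 18, 43, 9, 19, 36, 4]
  queue [24, 41] -> pop 24, enqueue [none], visited so far: [48, 28, 18, 43, 9, 19, 36, 4, 24]
  queue [41] -> pop 41, enqueue [none], visited so far: [48, 28, 18, 43, 9, 19, 36, 4, 24, 41]
Result: [48, 28, 18, 43, 9, 19, 36, 4, 24, 41]


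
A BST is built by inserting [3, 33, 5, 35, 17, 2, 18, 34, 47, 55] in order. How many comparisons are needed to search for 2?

Search path for 2: 3 -> 2
Found: True
Comparisons: 2


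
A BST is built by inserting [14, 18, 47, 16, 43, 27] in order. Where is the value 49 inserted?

Starting tree (level order): [14, None, 18, 16, 47, None, None, 43, None, 27]
Insertion path: 14 -> 18 -> 47
Result: insert 49 as right child of 47
Final tree (level order): [14, None, 18, 16, 47, None, None, 43, 49, 27]


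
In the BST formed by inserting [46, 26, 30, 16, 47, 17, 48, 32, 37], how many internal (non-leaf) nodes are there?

Tree built from: [46, 26, 30, 16, 47, 17, 48, 32, 37]
Tree (level-order array): [46, 26, 47, 16, 30, None, 48, None, 17, None, 32, None, None, None, None, None, 37]
Rule: An internal node has at least one child.
Per-node child counts:
  node 46: 2 child(ren)
  node 26: 2 child(ren)
  node 16: 1 child(ren)
  node 17: 0 child(ren)
  node 30: 1 child(ren)
  node 32: 1 child(ren)
  node 37: 0 child(ren)
  node 47: 1 child(ren)
  node 48: 0 child(ren)
Matching nodes: [46, 26, 16, 30, 32, 47]
Count of internal (non-leaf) nodes: 6


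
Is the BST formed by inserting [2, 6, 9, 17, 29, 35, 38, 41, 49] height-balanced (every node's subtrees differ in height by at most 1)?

Tree (level-order array): [2, None, 6, None, 9, None, 17, None, 29, None, 35, None, 38, None, 41, None, 49]
Definition: a tree is height-balanced if, at every node, |h(left) - h(right)| <= 1 (empty subtree has height -1).
Bottom-up per-node check:
  node 49: h_left=-1, h_right=-1, diff=0 [OK], height=0
  node 41: h_left=-1, h_right=0, diff=1 [OK], height=1
  node 38: h_left=-1, h_right=1, diff=2 [FAIL (|-1-1|=2 > 1)], height=2
  node 35: h_left=-1, h_right=2, diff=3 [FAIL (|-1-2|=3 > 1)], height=3
  node 29: h_left=-1, h_right=3, diff=4 [FAIL (|-1-3|=4 > 1)], height=4
  node 17: h_left=-1, h_right=4, diff=5 [FAIL (|-1-4|=5 > 1)], height=5
  node 9: h_left=-1, h_right=5, diff=6 [FAIL (|-1-5|=6 > 1)], height=6
  node 6: h_left=-1, h_right=6, diff=7 [FAIL (|-1-6|=7 > 1)], height=7
  node 2: h_left=-1, h_right=7, diff=8 [FAIL (|-1-7|=8 > 1)], height=8
Node 38 violates the condition: |-1 - 1| = 2 > 1.
Result: Not balanced


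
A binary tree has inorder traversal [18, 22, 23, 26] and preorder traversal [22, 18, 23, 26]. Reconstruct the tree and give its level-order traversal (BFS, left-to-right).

Inorder:  [18, 22, 23, 26]
Preorder: [22, 18, 23, 26]
Algorithm: preorder visits root first, so consume preorder in order;
for each root, split the current inorder slice at that value into
left-subtree inorder and right-subtree inorder, then recurse.
Recursive splits:
  root=22; inorder splits into left=[18], right=[23, 26]
  root=18; inorder splits into left=[], right=[]
  root=23; inorder splits into left=[], right=[26]
  root=26; inorder splits into left=[], right=[]
Reconstructed level-order: [22, 18, 23, 26]


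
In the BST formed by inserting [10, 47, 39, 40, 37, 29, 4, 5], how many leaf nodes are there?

Tree built from: [10, 47, 39, 40, 37, 29, 4, 5]
Tree (level-order array): [10, 4, 47, None, 5, 39, None, None, None, 37, 40, 29]
Rule: A leaf has 0 children.
Per-node child counts:
  node 10: 2 child(ren)
  node 4: 1 child(ren)
  node 5: 0 child(ren)
  node 47: 1 child(ren)
  node 39: 2 child(ren)
  node 37: 1 child(ren)
  node 29: 0 child(ren)
  node 40: 0 child(ren)
Matching nodes: [5, 29, 40]
Count of leaf nodes: 3


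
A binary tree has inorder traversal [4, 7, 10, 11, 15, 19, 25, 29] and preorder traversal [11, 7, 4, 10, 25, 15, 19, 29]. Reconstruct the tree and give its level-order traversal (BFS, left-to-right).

Inorder:  [4, 7, 10, 11, 15, 19, 25, 29]
Preorder: [11, 7, 4, 10, 25, 15, 19, 29]
Algorithm: preorder visits root first, so consume preorder in order;
for each root, split the current inorder slice at that value into
left-subtree inorder and right-subtree inorder, then recurse.
Recursive splits:
  root=11; inorder splits into left=[4, 7, 10], right=[15, 19, 25, 29]
  root=7; inorder splits into left=[4], right=[10]
  root=4; inorder splits into left=[], right=[]
  root=10; inorder splits into left=[], right=[]
  root=25; inorder splits into left=[15, 19], right=[29]
  root=15; inorder splits into left=[], right=[19]
  root=19; inorder splits into left=[], right=[]
  root=29; inorder splits into left=[], right=[]
Reconstructed level-order: [11, 7, 25, 4, 10, 15, 29, 19]


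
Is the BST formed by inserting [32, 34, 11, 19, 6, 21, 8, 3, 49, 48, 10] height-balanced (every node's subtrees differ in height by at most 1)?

Tree (level-order array): [32, 11, 34, 6, 19, None, 49, 3, 8, None, 21, 48, None, None, None, None, 10]
Definition: a tree is height-balanced if, at every node, |h(left) - h(right)| <= 1 (empty subtree has height -1).
Bottom-up per-node check:
  node 3: h_left=-1, h_right=-1, diff=0 [OK], height=0
  node 10: h_left=-1, h_right=-1, diff=0 [OK], height=0
  node 8: h_left=-1, h_right=0, diff=1 [OK], height=1
  node 6: h_left=0, h_right=1, diff=1 [OK], height=2
  node 21: h_left=-1, h_right=-1, diff=0 [OK], height=0
  node 19: h_left=-1, h_right=0, diff=1 [OK], height=1
  node 11: h_left=2, h_right=1, diff=1 [OK], height=3
  node 48: h_left=-1, h_right=-1, diff=0 [OK], height=0
  node 49: h_left=0, h_right=-1, diff=1 [OK], height=1
  node 34: h_left=-1, h_right=1, diff=2 [FAIL (|-1-1|=2 > 1)], height=2
  node 32: h_left=3, h_right=2, diff=1 [OK], height=4
Node 34 violates the condition: |-1 - 1| = 2 > 1.
Result: Not balanced


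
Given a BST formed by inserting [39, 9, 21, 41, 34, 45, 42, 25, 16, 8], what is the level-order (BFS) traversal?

Tree insertion order: [39, 9, 21, 41, 34, 45, 42, 25, 16, 8]
Tree (level-order array): [39, 9, 41, 8, 21, None, 45, None, None, 16, 34, 42, None, None, None, 25]
BFS from the root, enqueuing left then right child of each popped node:
  queue [39] -> pop 39, enqueue [9, 41], visited so far: [39]
  queue [9, 41] -> pop 9, enqueue [8, 21], visited so far: [39, 9]
  queue [41, 8, 21] -> pop 41, enqueue [45], visited so far: [39, 9, 41]
  queue [8, 21, 45] -> pop 8, enqueue [none], visited so far: [39, 9, 41, 8]
  queue [21, 45] -> pop 21, enqueue [16, 34], visited so far: [39, 9, 41, 8, 21]
  queue [45, 16, 34] -> pop 45, enqueue [42], visited so far: [39, 9, 41, 8, 21, 45]
  queue [16, 34, 42] -> pop 16, enqueue [none], visited so far: [39, 9, 41, 8, 21, 45, 16]
  queue [34, 42] -> pop 34, enqueue [25], visited so far: [39, 9, 41, 8, 21, 45, 16, 34]
  queue [42, 25] -> pop 42, enqueue [none], visited so far: [39, 9, 41, 8, 21, 45, 16, 34, 42]
  queue [25] -> pop 25, enqueue [none], visited so far: [39, 9, 41, 8, 21, 45, 16, 34, 42, 25]
Result: [39, 9, 41, 8, 21, 45, 16, 34, 42, 25]


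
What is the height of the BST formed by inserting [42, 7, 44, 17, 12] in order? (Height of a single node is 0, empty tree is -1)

Insertion order: [42, 7, 44, 17, 12]
Tree (level-order array): [42, 7, 44, None, 17, None, None, 12]
Compute height bottom-up (empty subtree = -1):
  height(12) = 1 + max(-1, -1) = 0
  height(17) = 1 + max(0, -1) = 1
  height(7) = 1 + max(-1, 1) = 2
  height(44) = 1 + max(-1, -1) = 0
  height(42) = 1 + max(2, 0) = 3
Height = 3


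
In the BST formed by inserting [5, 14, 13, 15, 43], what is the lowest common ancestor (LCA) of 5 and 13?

Tree insertion order: [5, 14, 13, 15, 43]
Tree (level-order array): [5, None, 14, 13, 15, None, None, None, 43]
In a BST, the LCA of p=5, q=13 is the first node v on the
root-to-leaf path with p <= v <= q (go left if both < v, right if both > v).
Walk from root:
  at 5: 5 <= 5 <= 13, this is the LCA
LCA = 5


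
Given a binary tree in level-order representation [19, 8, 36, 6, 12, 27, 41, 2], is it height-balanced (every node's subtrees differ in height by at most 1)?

Tree (level-order array): [19, 8, 36, 6, 12, 27, 41, 2]
Definition: a tree is height-balanced if, at every node, |h(left) - h(right)| <= 1 (empty subtree has height -1).
Bottom-up per-node check:
  node 2: h_left=-1, h_right=-1, diff=0 [OK], height=0
  node 6: h_left=0, h_right=-1, diff=1 [OK], height=1
  node 12: h_left=-1, h_right=-1, diff=0 [OK], height=0
  node 8: h_left=1, h_right=0, diff=1 [OK], height=2
  node 27: h_left=-1, h_right=-1, diff=0 [OK], height=0
  node 41: h_left=-1, h_right=-1, diff=0 [OK], height=0
  node 36: h_left=0, h_right=0, diff=0 [OK], height=1
  node 19: h_left=2, h_right=1, diff=1 [OK], height=3
All nodes satisfy the balance condition.
Result: Balanced


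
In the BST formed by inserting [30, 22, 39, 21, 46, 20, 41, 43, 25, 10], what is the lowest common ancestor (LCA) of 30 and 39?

Tree insertion order: [30, 22, 39, 21, 46, 20, 41, 43, 25, 10]
Tree (level-order array): [30, 22, 39, 21, 25, None, 46, 20, None, None, None, 41, None, 10, None, None, 43]
In a BST, the LCA of p=30, q=39 is the first node v on the
root-to-leaf path with p <= v <= q (go left if both < v, right if both > v).
Walk from root:
  at 30: 30 <= 30 <= 39, this is the LCA
LCA = 30


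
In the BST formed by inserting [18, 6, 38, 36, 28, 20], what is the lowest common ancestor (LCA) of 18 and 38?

Tree insertion order: [18, 6, 38, 36, 28, 20]
Tree (level-order array): [18, 6, 38, None, None, 36, None, 28, None, 20]
In a BST, the LCA of p=18, q=38 is the first node v on the
root-to-leaf path with p <= v <= q (go left if both < v, right if both > v).
Walk from root:
  at 18: 18 <= 18 <= 38, this is the LCA
LCA = 18


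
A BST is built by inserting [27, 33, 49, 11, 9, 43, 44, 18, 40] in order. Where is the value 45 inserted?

Starting tree (level order): [27, 11, 33, 9, 18, None, 49, None, None, None, None, 43, None, 40, 44]
Insertion path: 27 -> 33 -> 49 -> 43 -> 44
Result: insert 45 as right child of 44
Final tree (level order): [27, 11, 33, 9, 18, None, 49, None, None, None, None, 43, None, 40, 44, None, None, None, 45]


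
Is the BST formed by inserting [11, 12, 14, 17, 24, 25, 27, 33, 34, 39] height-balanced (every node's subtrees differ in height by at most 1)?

Tree (level-order array): [11, None, 12, None, 14, None, 17, None, 24, None, 25, None, 27, None, 33, None, 34, None, 39]
Definition: a tree is height-balanced if, at every node, |h(left) - h(right)| <= 1 (empty subtree has height -1).
Bottom-up per-node check:
  node 39: h_left=-1, h_right=-1, diff=0 [OK], height=0
  node 34: h_left=-1, h_right=0, diff=1 [OK], height=1
  node 33: h_left=-1, h_right=1, diff=2 [FAIL (|-1-1|=2 > 1)], height=2
  node 27: h_left=-1, h_right=2, diff=3 [FAIL (|-1-2|=3 > 1)], height=3
  node 25: h_left=-1, h_right=3, diff=4 [FAIL (|-1-3|=4 > 1)], height=4
  node 24: h_left=-1, h_right=4, diff=5 [FAIL (|-1-4|=5 > 1)], height=5
  node 17: h_left=-1, h_right=5, diff=6 [FAIL (|-1-5|=6 > 1)], height=6
  node 14: h_left=-1, h_right=6, diff=7 [FAIL (|-1-6|=7 > 1)], height=7
  node 12: h_left=-1, h_right=7, diff=8 [FAIL (|-1-7|=8 > 1)], height=8
  node 11: h_left=-1, h_right=8, diff=9 [FAIL (|-1-8|=9 > 1)], height=9
Node 33 violates the condition: |-1 - 1| = 2 > 1.
Result: Not balanced


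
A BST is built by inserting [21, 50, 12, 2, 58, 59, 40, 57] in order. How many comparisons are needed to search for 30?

Search path for 30: 21 -> 50 -> 40
Found: False
Comparisons: 3


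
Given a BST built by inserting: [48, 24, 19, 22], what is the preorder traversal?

Tree insertion order: [48, 24, 19, 22]
Tree (level-order array): [48, 24, None, 19, None, None, 22]
Preorder traversal: [48, 24, 19, 22]


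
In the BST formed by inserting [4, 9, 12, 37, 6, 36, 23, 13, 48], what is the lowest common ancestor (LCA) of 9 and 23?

Tree insertion order: [4, 9, 12, 37, 6, 36, 23, 13, 48]
Tree (level-order array): [4, None, 9, 6, 12, None, None, None, 37, 36, 48, 23, None, None, None, 13]
In a BST, the LCA of p=9, q=23 is the first node v on the
root-to-leaf path with p <= v <= q (go left if both < v, right if both > v).
Walk from root:
  at 4: both 9 and 23 > 4, go right
  at 9: 9 <= 9 <= 23, this is the LCA
LCA = 9


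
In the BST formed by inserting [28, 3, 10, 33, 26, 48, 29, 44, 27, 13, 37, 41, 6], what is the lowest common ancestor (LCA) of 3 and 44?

Tree insertion order: [28, 3, 10, 33, 26, 48, 29, 44, 27, 13, 37, 41, 6]
Tree (level-order array): [28, 3, 33, None, 10, 29, 48, 6, 26, None, None, 44, None, None, None, 13, 27, 37, None, None, None, None, None, None, 41]
In a BST, the LCA of p=3, q=44 is the first node v on the
root-to-leaf path with p <= v <= q (go left if both < v, right if both > v).
Walk from root:
  at 28: 3 <= 28 <= 44, this is the LCA
LCA = 28


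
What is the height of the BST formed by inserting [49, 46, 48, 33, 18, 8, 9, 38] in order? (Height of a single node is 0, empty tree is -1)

Insertion order: [49, 46, 48, 33, 18, 8, 9, 38]
Tree (level-order array): [49, 46, None, 33, 48, 18, 38, None, None, 8, None, None, None, None, 9]
Compute height bottom-up (empty subtree = -1):
  height(9) = 1 + max(-1, -1) = 0
  height(8) = 1 + max(-1, 0) = 1
  height(18) = 1 + max(1, -1) = 2
  height(38) = 1 + max(-1, -1) = 0
  height(33) = 1 + max(2, 0) = 3
  height(48) = 1 + max(-1, -1) = 0
  height(46) = 1 + max(3, 0) = 4
  height(49) = 1 + max(4, -1) = 5
Height = 5


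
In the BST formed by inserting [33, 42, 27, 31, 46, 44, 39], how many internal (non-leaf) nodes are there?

Tree built from: [33, 42, 27, 31, 46, 44, 39]
Tree (level-order array): [33, 27, 42, None, 31, 39, 46, None, None, None, None, 44]
Rule: An internal node has at least one child.
Per-node child counts:
  node 33: 2 child(ren)
  node 27: 1 child(ren)
  node 31: 0 child(ren)
  node 42: 2 child(ren)
  node 39: 0 child(ren)
  node 46: 1 child(ren)
  node 44: 0 child(ren)
Matching nodes: [33, 27, 42, 46]
Count of internal (non-leaf) nodes: 4


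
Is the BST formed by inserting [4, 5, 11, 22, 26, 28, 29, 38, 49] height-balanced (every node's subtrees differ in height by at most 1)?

Tree (level-order array): [4, None, 5, None, 11, None, 22, None, 26, None, 28, None, 29, None, 38, None, 49]
Definition: a tree is height-balanced if, at every node, |h(left) - h(right)| <= 1 (empty subtree has height -1).
Bottom-up per-node check:
  node 49: h_left=-1, h_right=-1, diff=0 [OK], height=0
  node 38: h_left=-1, h_right=0, diff=1 [OK], height=1
  node 29: h_left=-1, h_right=1, diff=2 [FAIL (|-1-1|=2 > 1)], height=2
  node 28: h_left=-1, h_right=2, diff=3 [FAIL (|-1-2|=3 > 1)], height=3
  node 26: h_left=-1, h_right=3, diff=4 [FAIL (|-1-3|=4 > 1)], height=4
  node 22: h_left=-1, h_right=4, diff=5 [FAIL (|-1-4|=5 > 1)], height=5
  node 11: h_left=-1, h_right=5, diff=6 [FAIL (|-1-5|=6 > 1)], height=6
  node 5: h_left=-1, h_right=6, diff=7 [FAIL (|-1-6|=7 > 1)], height=7
  node 4: h_left=-1, h_right=7, diff=8 [FAIL (|-1-7|=8 > 1)], height=8
Node 29 violates the condition: |-1 - 1| = 2 > 1.
Result: Not balanced


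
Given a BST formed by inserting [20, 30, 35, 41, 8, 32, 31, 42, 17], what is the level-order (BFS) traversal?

Tree insertion order: [20, 30, 35, 41, 8, 32, 31, 42, 17]
Tree (level-order array): [20, 8, 30, None, 17, None, 35, None, None, 32, 41, 31, None, None, 42]
BFS from the root, enqueuing left then right child of each popped node:
  queue [20] -> pop 20, enqueue [8, 30], visited so far: [20]
  queue [8, 30] -> pop 8, enqueue [17], visited so far: [20, 8]
  queue [30, 17] -> pop 30, enqueue [35], visited so far: [20, 8, 30]
  queue [17, 35] -> pop 17, enqueue [none], visited so far: [20, 8, 30, 17]
  queue [35] -> pop 35, enqueue [32, 41], visited so far: [20, 8, 30, 17, 35]
  queue [32, 41] -> pop 32, enqueue [31], visited so far: [20, 8, 30, 17, 35, 32]
  queue [41, 31] -> pop 41, enqueue [42], visited so far: [20, 8, 30, 17, 35, 32, 41]
  queue [31, 42] -> pop 31, enqueue [none], visited so far: [20, 8, 30, 17, 35, 32, 41, 31]
  queue [42] -> pop 42, enqueue [none], visited so far: [20, 8, 30, 17, 35, 32, 41, 31, 42]
Result: [20, 8, 30, 17, 35, 32, 41, 31, 42]


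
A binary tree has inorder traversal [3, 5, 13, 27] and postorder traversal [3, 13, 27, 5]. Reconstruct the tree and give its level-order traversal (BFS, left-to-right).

Inorder:   [3, 5, 13, 27]
Postorder: [3, 13, 27, 5]
Algorithm: postorder visits root last, so walk postorder right-to-left;
each value is the root of the current inorder slice — split it at that
value, recurse on the right subtree first, then the left.
Recursive splits:
  root=5; inorder splits into left=[3], right=[13, 27]
  root=27; inorder splits into left=[13], right=[]
  root=13; inorder splits into left=[], right=[]
  root=3; inorder splits into left=[], right=[]
Reconstructed level-order: [5, 3, 27, 13]


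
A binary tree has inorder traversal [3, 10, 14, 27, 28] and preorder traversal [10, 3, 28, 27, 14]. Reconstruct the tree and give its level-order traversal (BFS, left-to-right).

Inorder:  [3, 10, 14, 27, 28]
Preorder: [10, 3, 28, 27, 14]
Algorithm: preorder visits root first, so consume preorder in order;
for each root, split the current inorder slice at that value into
left-subtree inorder and right-subtree inorder, then recurse.
Recursive splits:
  root=10; inorder splits into left=[3], right=[14, 27, 28]
  root=3; inorder splits into left=[], right=[]
  root=28; inorder splits into left=[14, 27], right=[]
  root=27; inorder splits into left=[14], right=[]
  root=14; inorder splits into left=[], right=[]
Reconstructed level-order: [10, 3, 28, 27, 14]


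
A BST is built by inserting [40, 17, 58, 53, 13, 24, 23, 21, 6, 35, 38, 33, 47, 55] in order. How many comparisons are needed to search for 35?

Search path for 35: 40 -> 17 -> 24 -> 35
Found: True
Comparisons: 4


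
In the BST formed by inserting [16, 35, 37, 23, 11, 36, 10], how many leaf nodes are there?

Tree built from: [16, 35, 37, 23, 11, 36, 10]
Tree (level-order array): [16, 11, 35, 10, None, 23, 37, None, None, None, None, 36]
Rule: A leaf has 0 children.
Per-node child counts:
  node 16: 2 child(ren)
  node 11: 1 child(ren)
  node 10: 0 child(ren)
  node 35: 2 child(ren)
  node 23: 0 child(ren)
  node 37: 1 child(ren)
  node 36: 0 child(ren)
Matching nodes: [10, 23, 36]
Count of leaf nodes: 3


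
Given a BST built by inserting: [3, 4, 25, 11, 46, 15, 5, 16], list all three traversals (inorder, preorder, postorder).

Tree insertion order: [3, 4, 25, 11, 46, 15, 5, 16]
Tree (level-order array): [3, None, 4, None, 25, 11, 46, 5, 15, None, None, None, None, None, 16]
Inorder (L, root, R): [3, 4, 5, 11, 15, 16, 25, 46]
Preorder (root, L, R): [3, 4, 25, 11, 5, 15, 16, 46]
Postorder (L, R, root): [5, 16, 15, 11, 46, 25, 4, 3]


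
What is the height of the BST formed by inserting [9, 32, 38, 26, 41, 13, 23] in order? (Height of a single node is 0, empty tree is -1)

Insertion order: [9, 32, 38, 26, 41, 13, 23]
Tree (level-order array): [9, None, 32, 26, 38, 13, None, None, 41, None, 23]
Compute height bottom-up (empty subtree = -1):
  height(23) = 1 + max(-1, -1) = 0
  height(13) = 1 + max(-1, 0) = 1
  height(26) = 1 + max(1, -1) = 2
  height(41) = 1 + max(-1, -1) = 0
  height(38) = 1 + max(-1, 0) = 1
  height(32) = 1 + max(2, 1) = 3
  height(9) = 1 + max(-1, 3) = 4
Height = 4


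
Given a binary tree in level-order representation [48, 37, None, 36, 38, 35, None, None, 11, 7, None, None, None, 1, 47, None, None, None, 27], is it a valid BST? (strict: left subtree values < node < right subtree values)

Level-order array: [48, 37, None, 36, 38, 35, None, None, 11, 7, None, None, None, 1, 47, None, None, None, 27]
Validate using subtree bounds (lo, hi): at each node, require lo < value < hi,
then recurse left with hi=value and right with lo=value.
Preorder trace (stopping at first violation):
  at node 48 with bounds (-inf, +inf): OK
  at node 37 with bounds (-inf, 48): OK
  at node 36 with bounds (-inf, 37): OK
  at node 35 with bounds (-inf, 36): OK
  at node 7 with bounds (-inf, 35): OK
  at node 1 with bounds (-inf, 7): OK
  at node 47 with bounds (7, 35): VIOLATION
Node 47 violates its bound: not (7 < 47 < 35).
Result: Not a valid BST


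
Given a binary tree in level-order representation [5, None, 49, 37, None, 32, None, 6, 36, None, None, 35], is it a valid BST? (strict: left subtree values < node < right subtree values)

Level-order array: [5, None, 49, 37, None, 32, None, 6, 36, None, None, 35]
Validate using subtree bounds (lo, hi): at each node, require lo < value < hi,
then recurse left with hi=value and right with lo=value.
Preorder trace (stopping at first violation):
  at node 5 with bounds (-inf, +inf): OK
  at node 49 with bounds (5, +inf): OK
  at node 37 with bounds (5, 49): OK
  at node 32 with bounds (5, 37): OK
  at node 6 with bounds (5, 32): OK
  at node 36 with bounds (32, 37): OK
  at node 35 with bounds (32, 36): OK
No violation found at any node.
Result: Valid BST


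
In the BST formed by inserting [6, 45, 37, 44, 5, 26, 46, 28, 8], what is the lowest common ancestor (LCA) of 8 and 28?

Tree insertion order: [6, 45, 37, 44, 5, 26, 46, 28, 8]
Tree (level-order array): [6, 5, 45, None, None, 37, 46, 26, 44, None, None, 8, 28]
In a BST, the LCA of p=8, q=28 is the first node v on the
root-to-leaf path with p <= v <= q (go left if both < v, right if both > v).
Walk from root:
  at 6: both 8 and 28 > 6, go right
  at 45: both 8 and 28 < 45, go left
  at 37: both 8 and 28 < 37, go left
  at 26: 8 <= 26 <= 28, this is the LCA
LCA = 26


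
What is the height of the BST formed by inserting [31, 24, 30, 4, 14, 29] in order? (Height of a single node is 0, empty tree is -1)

Insertion order: [31, 24, 30, 4, 14, 29]
Tree (level-order array): [31, 24, None, 4, 30, None, 14, 29]
Compute height bottom-up (empty subtree = -1):
  height(14) = 1 + max(-1, -1) = 0
  height(4) = 1 + max(-1, 0) = 1
  height(29) = 1 + max(-1, -1) = 0
  height(30) = 1 + max(0, -1) = 1
  height(24) = 1 + max(1, 1) = 2
  height(31) = 1 + max(2, -1) = 3
Height = 3


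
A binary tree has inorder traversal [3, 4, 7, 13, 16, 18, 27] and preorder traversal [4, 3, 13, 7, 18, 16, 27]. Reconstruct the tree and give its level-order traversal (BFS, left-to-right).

Inorder:  [3, 4, 7, 13, 16, 18, 27]
Preorder: [4, 3, 13, 7, 18, 16, 27]
Algorithm: preorder visits root first, so consume preorder in order;
for each root, split the current inorder slice at that value into
left-subtree inorder and right-subtree inorder, then recurse.
Recursive splits:
  root=4; inorder splits into left=[3], right=[7, 13, 16, 18, 27]
  root=3; inorder splits into left=[], right=[]
  root=13; inorder splits into left=[7], right=[16, 18, 27]
  root=7; inorder splits into left=[], right=[]
  root=18; inorder splits into left=[16], right=[27]
  root=16; inorder splits into left=[], right=[]
  root=27; inorder splits into left=[], right=[]
Reconstructed level-order: [4, 3, 13, 7, 18, 16, 27]


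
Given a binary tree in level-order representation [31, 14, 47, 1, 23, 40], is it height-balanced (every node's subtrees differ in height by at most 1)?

Tree (level-order array): [31, 14, 47, 1, 23, 40]
Definition: a tree is height-balanced if, at every node, |h(left) - h(right)| <= 1 (empty subtree has height -1).
Bottom-up per-node check:
  node 1: h_left=-1, h_right=-1, diff=0 [OK], height=0
  node 23: h_left=-1, h_right=-1, diff=0 [OK], height=0
  node 14: h_left=0, h_right=0, diff=0 [OK], height=1
  node 40: h_left=-1, h_right=-1, diff=0 [OK], height=0
  node 47: h_left=0, h_right=-1, diff=1 [OK], height=1
  node 31: h_left=1, h_right=1, diff=0 [OK], height=2
All nodes satisfy the balance condition.
Result: Balanced


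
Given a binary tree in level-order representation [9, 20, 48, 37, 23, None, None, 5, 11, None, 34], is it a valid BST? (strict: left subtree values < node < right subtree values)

Level-order array: [9, 20, 48, 37, 23, None, None, 5, 11, None, 34]
Validate using subtree bounds (lo, hi): at each node, require lo < value < hi,
then recurse left with hi=value and right with lo=value.
Preorder trace (stopping at first violation):
  at node 9 with bounds (-inf, +inf): OK
  at node 20 with bounds (-inf, 9): VIOLATION
Node 20 violates its bound: not (-inf < 20 < 9).
Result: Not a valid BST


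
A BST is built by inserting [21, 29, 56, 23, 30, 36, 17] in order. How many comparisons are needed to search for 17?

Search path for 17: 21 -> 17
Found: True
Comparisons: 2


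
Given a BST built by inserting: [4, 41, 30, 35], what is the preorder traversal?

Tree insertion order: [4, 41, 30, 35]
Tree (level-order array): [4, None, 41, 30, None, None, 35]
Preorder traversal: [4, 41, 30, 35]


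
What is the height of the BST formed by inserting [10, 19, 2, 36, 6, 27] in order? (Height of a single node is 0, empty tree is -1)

Insertion order: [10, 19, 2, 36, 6, 27]
Tree (level-order array): [10, 2, 19, None, 6, None, 36, None, None, 27]
Compute height bottom-up (empty subtree = -1):
  height(6) = 1 + max(-1, -1) = 0
  height(2) = 1 + max(-1, 0) = 1
  height(27) = 1 + max(-1, -1) = 0
  height(36) = 1 + max(0, -1) = 1
  height(19) = 1 + max(-1, 1) = 2
  height(10) = 1 + max(1, 2) = 3
Height = 3


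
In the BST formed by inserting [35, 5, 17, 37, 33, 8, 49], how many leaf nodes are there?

Tree built from: [35, 5, 17, 37, 33, 8, 49]
Tree (level-order array): [35, 5, 37, None, 17, None, 49, 8, 33]
Rule: A leaf has 0 children.
Per-node child counts:
  node 35: 2 child(ren)
  node 5: 1 child(ren)
  node 17: 2 child(ren)
  node 8: 0 child(ren)
  node 33: 0 child(ren)
  node 37: 1 child(ren)
  node 49: 0 child(ren)
Matching nodes: [8, 33, 49]
Count of leaf nodes: 3


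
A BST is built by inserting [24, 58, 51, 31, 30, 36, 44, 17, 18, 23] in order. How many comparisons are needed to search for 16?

Search path for 16: 24 -> 17
Found: False
Comparisons: 2


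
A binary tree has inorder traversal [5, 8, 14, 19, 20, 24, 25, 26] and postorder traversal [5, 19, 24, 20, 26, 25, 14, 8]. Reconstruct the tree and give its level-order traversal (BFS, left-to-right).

Inorder:   [5, 8, 14, 19, 20, 24, 25, 26]
Postorder: [5, 19, 24, 20, 26, 25, 14, 8]
Algorithm: postorder visits root last, so walk postorder right-to-left;
each value is the root of the current inorder slice — split it at that
value, recurse on the right subtree first, then the left.
Recursive splits:
  root=8; inorder splits into left=[5], right=[14, 19, 20, 24, 25, 26]
  root=14; inorder splits into left=[], right=[19, 20, 24, 25, 26]
  root=25; inorder splits into left=[19, 20, 24], right=[26]
  root=26; inorder splits into left=[], right=[]
  root=20; inorder splits into left=[19], right=[24]
  root=24; inorder splits into left=[], right=[]
  root=19; inorder splits into left=[], right=[]
  root=5; inorder splits into left=[], right=[]
Reconstructed level-order: [8, 5, 14, 25, 20, 26, 19, 24]


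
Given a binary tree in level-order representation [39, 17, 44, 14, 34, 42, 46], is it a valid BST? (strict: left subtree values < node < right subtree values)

Level-order array: [39, 17, 44, 14, 34, 42, 46]
Validate using subtree bounds (lo, hi): at each node, require lo < value < hi,
then recurse left with hi=value and right with lo=value.
Preorder trace (stopping at first violation):
  at node 39 with bounds (-inf, +inf): OK
  at node 17 with bounds (-inf, 39): OK
  at node 14 with bounds (-inf, 17): OK
  at node 34 with bounds (17, 39): OK
  at node 44 with bounds (39, +inf): OK
  at node 42 with bounds (39, 44): OK
  at node 46 with bounds (44, +inf): OK
No violation found at any node.
Result: Valid BST
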